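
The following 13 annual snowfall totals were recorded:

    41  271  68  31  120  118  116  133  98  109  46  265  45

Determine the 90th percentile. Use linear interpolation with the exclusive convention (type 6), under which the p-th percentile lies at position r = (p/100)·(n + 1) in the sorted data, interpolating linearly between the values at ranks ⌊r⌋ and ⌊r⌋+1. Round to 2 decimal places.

268.60

Sorted: 31, 41, 45, 46, 68, 98, 109, 116, 118, 120, 133, 265, 271.
n = 13.
r = (90/100)·(13 + 1) = 12.6.
Rank 12 is 265 and rank 13 is 271.
Interpolate: 265 + 0.6·(271 − 265) = 265 + 0.6·6 = 268.6.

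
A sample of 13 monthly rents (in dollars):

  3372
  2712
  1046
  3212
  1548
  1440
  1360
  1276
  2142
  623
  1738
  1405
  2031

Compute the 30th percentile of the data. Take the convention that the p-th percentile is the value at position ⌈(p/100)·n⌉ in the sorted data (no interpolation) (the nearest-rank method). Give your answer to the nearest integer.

1360

Sorted: 623, 1046, 1276, 1360, 1405, 1440, 1548, 1738, 2031, 2142, 2712, 3212, 3372.
n = 13.
Position = ⌈30/100 · 13⌉ = ⌈3.9⌉ = 4.
The value at rank 4 is 1360.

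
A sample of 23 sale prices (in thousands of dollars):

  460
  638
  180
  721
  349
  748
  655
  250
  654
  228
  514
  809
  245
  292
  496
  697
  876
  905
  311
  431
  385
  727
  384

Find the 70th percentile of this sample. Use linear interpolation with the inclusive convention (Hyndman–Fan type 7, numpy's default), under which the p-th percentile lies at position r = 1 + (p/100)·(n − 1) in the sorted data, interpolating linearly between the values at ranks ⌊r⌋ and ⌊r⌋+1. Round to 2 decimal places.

Sorted: 180, 228, 245, 250, 292, 311, 349, 384, 385, 431, 460, 496, 514, 638, 654, 655, 697, 721, 727, 748, 809, 876, 905.
n = 23.
r = 1 + (70/100)·(23 − 1) = 1 + 15.4 = 16.4.
Rank 16 is 655 and rank 17 is 697.
Interpolate: 655 + 0.4·(697 − 655) = 655 + 0.4·42 = 671.8.

671.80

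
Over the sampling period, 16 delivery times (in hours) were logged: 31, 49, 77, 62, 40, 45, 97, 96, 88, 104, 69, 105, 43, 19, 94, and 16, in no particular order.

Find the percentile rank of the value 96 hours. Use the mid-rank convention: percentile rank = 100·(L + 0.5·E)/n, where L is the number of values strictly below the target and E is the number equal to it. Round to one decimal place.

Sorted: 16, 19, 31, 40, 43, 45, 49, 62, 69, 77, 88, 94, 96, 97, 104, 105.
Count below 96: L = 12; count equal: E = 1; n = 16.
Percentile rank = 100·(12 + 0.5·1)/16 = 100·12.5/16 = 78.12.

78.1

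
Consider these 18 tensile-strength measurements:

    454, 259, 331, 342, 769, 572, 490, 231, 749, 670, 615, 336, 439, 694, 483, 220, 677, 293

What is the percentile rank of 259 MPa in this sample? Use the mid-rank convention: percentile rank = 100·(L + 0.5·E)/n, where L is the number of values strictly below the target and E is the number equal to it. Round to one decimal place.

13.9

Sorted: 220, 231, 259, 293, 331, 336, 342, 439, 454, 483, 490, 572, 615, 670, 677, 694, 749, 769.
Count below 259: L = 2; count equal: E = 1; n = 18.
Percentile rank = 100·(2 + 0.5·1)/18 = 100·2.5/18 = 13.89.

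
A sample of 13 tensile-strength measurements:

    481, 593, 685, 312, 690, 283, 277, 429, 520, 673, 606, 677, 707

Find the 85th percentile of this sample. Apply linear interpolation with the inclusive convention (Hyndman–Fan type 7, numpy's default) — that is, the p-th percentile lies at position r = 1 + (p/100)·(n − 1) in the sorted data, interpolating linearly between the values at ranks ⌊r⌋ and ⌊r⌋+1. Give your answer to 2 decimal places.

Sorted: 277, 283, 312, 429, 481, 520, 593, 606, 673, 677, 685, 690, 707.
n = 13.
r = 1 + (85/100)·(13 − 1) = 1 + 10.2 = 11.2.
Rank 11 is 685 and rank 12 is 690.
Interpolate: 685 + 0.2·(690 − 685) = 685 + 0.2·5 = 686.

686.00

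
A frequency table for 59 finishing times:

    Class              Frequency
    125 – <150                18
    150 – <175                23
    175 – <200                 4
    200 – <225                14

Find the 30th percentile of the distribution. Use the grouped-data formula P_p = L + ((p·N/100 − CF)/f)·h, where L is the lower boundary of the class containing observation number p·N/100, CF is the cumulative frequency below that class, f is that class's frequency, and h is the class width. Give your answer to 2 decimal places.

149.58

N = 59; target position k = 30/100 · 59 = 17.7.
Cumulative frequencies: 18, 41, 45, 59.
Observation 17.7 falls in the class 125 – <150.
L = 125, CF = 0, f = 18, h = 25.
P30 = 125 + ((17.7 − 0)/18)·25 = 125 + 24.5833 = 149.583.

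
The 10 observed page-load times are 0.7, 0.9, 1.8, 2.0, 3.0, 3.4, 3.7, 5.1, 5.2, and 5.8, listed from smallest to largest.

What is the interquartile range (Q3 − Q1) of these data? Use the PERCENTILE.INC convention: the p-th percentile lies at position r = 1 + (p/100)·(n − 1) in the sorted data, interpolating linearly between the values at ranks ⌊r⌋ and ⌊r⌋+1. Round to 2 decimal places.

2.90

n = 10.
P25: r = 3.25; ranks 3–4 are 1.8, 2.0; interpolating gives 1.85.
P75: r = 7.75; ranks 7–8 are 3.7, 5.1; interpolating gives 4.75.
Difference: 4.75 − 1.85 = 2.9.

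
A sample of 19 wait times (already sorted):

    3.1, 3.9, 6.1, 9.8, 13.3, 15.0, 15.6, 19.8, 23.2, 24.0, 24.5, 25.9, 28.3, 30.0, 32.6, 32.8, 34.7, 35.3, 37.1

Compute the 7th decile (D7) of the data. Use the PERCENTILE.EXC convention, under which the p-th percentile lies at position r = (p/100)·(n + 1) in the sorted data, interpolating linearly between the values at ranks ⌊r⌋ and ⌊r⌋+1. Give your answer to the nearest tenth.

n = 19.
r = (70/100)·(19 + 1) = 14.
r is an integer, so P70 is the value at rank 14: 30.0.

30.0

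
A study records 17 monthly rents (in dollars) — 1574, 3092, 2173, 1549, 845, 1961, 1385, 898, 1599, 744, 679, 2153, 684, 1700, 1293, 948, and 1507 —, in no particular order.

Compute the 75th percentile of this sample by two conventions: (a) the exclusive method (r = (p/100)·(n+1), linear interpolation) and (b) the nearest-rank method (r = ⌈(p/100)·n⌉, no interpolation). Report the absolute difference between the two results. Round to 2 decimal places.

130.50

Sorted: 679, 684, 744, 845, 898, 948, 1293, 1385, 1507, 1549, 1574, 1599, 1700, 1961, 2153, 2173, 3092.
n = 17.
(a) r = 13.5; between ranks 13 (1700) and 14 (1961): 1830.5.
(b) the nearest-rank method: rank 13 → 1700.
|1830.5 − 1700| = 130.5.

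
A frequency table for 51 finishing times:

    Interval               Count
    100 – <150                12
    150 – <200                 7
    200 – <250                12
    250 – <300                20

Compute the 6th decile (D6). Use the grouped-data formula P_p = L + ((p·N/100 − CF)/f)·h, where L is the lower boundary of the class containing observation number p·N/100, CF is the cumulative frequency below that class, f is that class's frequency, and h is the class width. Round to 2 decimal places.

N = 51; target position k = 60/100 · 51 = 30.6.
Cumulative frequencies: 12, 19, 31, 51.
Observation 30.6 falls in the class 200 – <250.
L = 200, CF = 19, f = 12, h = 50.
P60 = 200 + ((30.6 − 19)/12)·50 = 200 + 48.3333 = 248.333.

248.33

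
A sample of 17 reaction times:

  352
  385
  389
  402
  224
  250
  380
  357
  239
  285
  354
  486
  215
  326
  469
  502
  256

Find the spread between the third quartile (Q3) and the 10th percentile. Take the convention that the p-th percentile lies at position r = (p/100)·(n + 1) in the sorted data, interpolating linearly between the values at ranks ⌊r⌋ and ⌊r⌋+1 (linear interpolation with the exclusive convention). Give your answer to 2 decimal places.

Sorted: 215, 224, 239, 250, 256, 285, 326, 352, 354, 357, 380, 385, 389, 402, 469, 486, 502.
n = 17.
P10: r = 1.8; ranks 1–2 are 215, 224; interpolating gives 222.2.
P75: r = 13.5; ranks 13–14 are 389, 402; interpolating gives 395.5.
Difference: 395.5 − 222.2 = 173.3.

173.30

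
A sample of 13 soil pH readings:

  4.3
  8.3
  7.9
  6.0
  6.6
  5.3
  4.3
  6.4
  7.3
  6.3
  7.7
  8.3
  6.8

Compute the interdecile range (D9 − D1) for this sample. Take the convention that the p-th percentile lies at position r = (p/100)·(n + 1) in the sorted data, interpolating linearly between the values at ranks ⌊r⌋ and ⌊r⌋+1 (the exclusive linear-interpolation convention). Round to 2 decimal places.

4.00

Sorted: 4.3, 4.3, 5.3, 6.0, 6.3, 6.4, 6.6, 6.8, 7.3, 7.7, 7.9, 8.3, 8.3.
n = 13.
P10: r = 1.4; ranks 1–2 are 4.3, 4.3; interpolating gives 4.3.
P90: r = 12.6; ranks 12–13 are 8.3, 8.3; interpolating gives 8.3.
Difference: 8.3 − 4.3 = 4.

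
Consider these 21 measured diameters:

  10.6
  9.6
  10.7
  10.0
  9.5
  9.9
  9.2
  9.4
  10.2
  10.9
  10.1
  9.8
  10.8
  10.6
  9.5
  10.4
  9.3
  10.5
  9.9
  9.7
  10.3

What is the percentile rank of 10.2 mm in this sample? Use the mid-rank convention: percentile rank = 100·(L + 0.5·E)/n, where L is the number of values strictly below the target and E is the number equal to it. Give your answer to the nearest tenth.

59.5

Sorted: 9.2, 9.3, 9.4, 9.5, 9.5, 9.6, 9.7, 9.8, 9.9, 9.9, 10.0, 10.1, 10.2, 10.3, 10.4, 10.5, 10.6, 10.6, 10.7, 10.8, 10.9.
Count below 10.2: L = 12; count equal: E = 1; n = 21.
Percentile rank = 100·(12 + 0.5·1)/21 = 100·12.5/21 = 59.52.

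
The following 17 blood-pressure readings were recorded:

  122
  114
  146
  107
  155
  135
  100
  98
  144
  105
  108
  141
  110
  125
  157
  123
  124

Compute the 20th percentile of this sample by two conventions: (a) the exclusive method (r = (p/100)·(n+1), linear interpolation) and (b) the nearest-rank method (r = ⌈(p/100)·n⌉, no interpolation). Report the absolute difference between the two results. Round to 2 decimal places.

0.80

Sorted: 98, 100, 105, 107, 108, 110, 114, 122, 123, 124, 125, 135, 141, 144, 146, 155, 157.
n = 17.
(a) r = 3.6; between ranks 3 (105) and 4 (107): 106.2.
(b) the nearest-rank method: rank 4 → 107.
|106.2 − 107| = 0.8.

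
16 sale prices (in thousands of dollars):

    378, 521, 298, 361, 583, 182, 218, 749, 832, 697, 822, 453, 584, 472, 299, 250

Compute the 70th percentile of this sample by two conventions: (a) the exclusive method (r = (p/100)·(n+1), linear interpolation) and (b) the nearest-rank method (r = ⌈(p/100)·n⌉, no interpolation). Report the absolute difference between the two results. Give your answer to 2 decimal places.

Sorted: 182, 218, 250, 298, 299, 361, 378, 453, 472, 521, 583, 584, 697, 749, 822, 832.
n = 16.
(a) r = 11.9; between ranks 11 (583) and 12 (584): 583.9.
(b) the nearest-rank method: rank 12 → 584.
|583.9 − 584| = 0.1.

0.10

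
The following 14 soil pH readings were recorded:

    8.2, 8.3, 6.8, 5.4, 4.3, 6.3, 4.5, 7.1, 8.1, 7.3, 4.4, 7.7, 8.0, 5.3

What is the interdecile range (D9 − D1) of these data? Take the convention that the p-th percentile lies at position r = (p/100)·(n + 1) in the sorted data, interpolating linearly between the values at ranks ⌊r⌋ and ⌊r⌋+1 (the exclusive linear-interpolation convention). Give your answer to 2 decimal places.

Sorted: 4.3, 4.4, 4.5, 5.3, 5.4, 6.3, 6.8, 7.1, 7.3, 7.7, 8.0, 8.1, 8.2, 8.3.
n = 14.
P10: r = 1.5; ranks 1–2 are 4.3, 4.4; interpolating gives 4.35.
P90: r = 13.5; ranks 13–14 are 8.2, 8.3; interpolating gives 8.25.
Difference: 8.25 − 4.35 = 3.9.

3.90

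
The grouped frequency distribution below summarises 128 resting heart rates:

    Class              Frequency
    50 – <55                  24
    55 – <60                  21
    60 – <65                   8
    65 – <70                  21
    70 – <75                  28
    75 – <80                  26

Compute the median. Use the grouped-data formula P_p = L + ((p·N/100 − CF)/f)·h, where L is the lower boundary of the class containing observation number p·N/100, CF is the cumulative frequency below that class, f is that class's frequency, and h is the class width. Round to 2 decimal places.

N = 128; target position k = 50/100 · 128 = 64.
Cumulative frequencies: 24, 45, 53, 74, 102, 128.
Observation 64 falls in the class 65 – <70.
L = 65, CF = 53, f = 21, h = 5.
P50 = 65 + ((64 − 53)/21)·5 = 65 + 2.61905 = 67.619.

67.62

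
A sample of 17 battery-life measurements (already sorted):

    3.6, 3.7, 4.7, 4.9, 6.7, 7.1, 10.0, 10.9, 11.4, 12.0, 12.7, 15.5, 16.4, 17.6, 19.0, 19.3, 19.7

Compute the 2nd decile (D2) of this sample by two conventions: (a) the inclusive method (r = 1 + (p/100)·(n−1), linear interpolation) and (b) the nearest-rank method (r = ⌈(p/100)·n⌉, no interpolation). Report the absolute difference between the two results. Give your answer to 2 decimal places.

0.36

n = 17.
(a) r = 4.2; between ranks 4 (4.9) and 5 (6.7): 5.26.
(b) the nearest-rank method: rank 4 → 4.9.
|5.26 − 4.9| = 0.36.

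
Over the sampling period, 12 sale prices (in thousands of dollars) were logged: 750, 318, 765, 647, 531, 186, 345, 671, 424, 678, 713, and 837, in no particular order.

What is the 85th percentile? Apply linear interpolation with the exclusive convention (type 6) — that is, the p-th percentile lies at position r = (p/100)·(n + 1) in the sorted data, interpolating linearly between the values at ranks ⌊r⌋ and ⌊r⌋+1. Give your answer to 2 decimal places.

Sorted: 186, 318, 345, 424, 531, 647, 671, 678, 713, 750, 765, 837.
n = 12.
r = (85/100)·(12 + 1) = 11.05.
Rank 11 is 765 and rank 12 is 837.
Interpolate: 765 + 0.05·(837 − 765) = 765 + 0.05·72 = 768.6.

768.60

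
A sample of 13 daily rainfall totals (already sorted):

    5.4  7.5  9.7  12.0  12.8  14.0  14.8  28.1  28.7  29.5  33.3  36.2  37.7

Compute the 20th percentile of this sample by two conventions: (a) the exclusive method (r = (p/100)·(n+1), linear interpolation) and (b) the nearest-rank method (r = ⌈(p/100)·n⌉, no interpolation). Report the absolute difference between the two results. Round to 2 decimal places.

0.44

n = 13.
(a) r = 2.8; between ranks 2 (7.5) and 3 (9.7): 9.26.
(b) the nearest-rank method: rank 3 → 9.7.
|9.26 − 9.7| = 0.44.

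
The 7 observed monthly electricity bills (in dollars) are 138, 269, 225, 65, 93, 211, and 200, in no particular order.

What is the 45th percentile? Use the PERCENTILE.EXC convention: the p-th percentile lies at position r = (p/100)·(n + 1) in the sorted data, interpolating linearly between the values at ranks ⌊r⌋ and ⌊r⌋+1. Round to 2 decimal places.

175.20

Sorted: 65, 93, 138, 200, 211, 225, 269.
n = 7.
r = (45/100)·(7 + 1) = 3.6.
Rank 3 is 138 and rank 4 is 200.
Interpolate: 138 + 0.6·(200 − 138) = 138 + 0.6·62 = 175.2.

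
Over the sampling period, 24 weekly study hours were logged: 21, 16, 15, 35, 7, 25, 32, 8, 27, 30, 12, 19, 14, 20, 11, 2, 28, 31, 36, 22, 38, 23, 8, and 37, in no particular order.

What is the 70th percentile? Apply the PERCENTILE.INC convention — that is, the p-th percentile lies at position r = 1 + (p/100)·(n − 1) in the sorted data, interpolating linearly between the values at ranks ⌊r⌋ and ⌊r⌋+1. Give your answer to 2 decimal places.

Sorted: 2, 7, 8, 8, 11, 12, 14, 15, 16, 19, 20, 21, 22, 23, 25, 27, 28, 30, 31, 32, 35, 36, 37, 38.
n = 24.
r = 1 + (70/100)·(24 − 1) = 1 + 16.1 = 17.1.
Rank 17 is 28 and rank 18 is 30.
Interpolate: 28 + 0.1·(30 − 28) = 28 + 0.1·2 = 28.2.

28.20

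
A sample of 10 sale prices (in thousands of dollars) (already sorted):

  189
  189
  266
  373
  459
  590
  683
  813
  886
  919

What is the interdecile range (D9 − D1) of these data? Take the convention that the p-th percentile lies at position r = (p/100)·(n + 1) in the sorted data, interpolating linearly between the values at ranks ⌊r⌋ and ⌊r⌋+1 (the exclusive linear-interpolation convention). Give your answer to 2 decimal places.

n = 10.
P10: r = 1.1; ranks 1–2 are 189, 189; interpolating gives 189.
P90: r = 9.9; ranks 9–10 are 886, 919; interpolating gives 915.7.
Difference: 915.7 − 189 = 726.7.

726.70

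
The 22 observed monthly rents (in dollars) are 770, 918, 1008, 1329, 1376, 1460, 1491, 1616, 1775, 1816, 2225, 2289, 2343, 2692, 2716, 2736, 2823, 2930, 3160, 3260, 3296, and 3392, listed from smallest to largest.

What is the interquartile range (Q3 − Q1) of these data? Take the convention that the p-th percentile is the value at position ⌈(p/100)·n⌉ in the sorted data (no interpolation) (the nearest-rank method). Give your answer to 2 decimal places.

n = 22.
P25: rank ⌈25/100·22⌉ = 6 → 1460.
P75: rank ⌈75/100·22⌉ = 17 → 2823.
Difference: 2823 − 1460 = 1363.

1363.00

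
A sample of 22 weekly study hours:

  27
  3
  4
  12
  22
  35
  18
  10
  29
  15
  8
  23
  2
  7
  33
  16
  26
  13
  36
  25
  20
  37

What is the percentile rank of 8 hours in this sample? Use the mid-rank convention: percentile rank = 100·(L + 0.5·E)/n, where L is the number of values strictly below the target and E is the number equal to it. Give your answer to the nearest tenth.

Sorted: 2, 3, 4, 7, 8, 10, 12, 13, 15, 16, 18, 20, 22, 23, 25, 26, 27, 29, 33, 35, 36, 37.
Count below 8: L = 4; count equal: E = 1; n = 22.
Percentile rank = 100·(4 + 0.5·1)/22 = 100·4.5/22 = 20.45.

20.5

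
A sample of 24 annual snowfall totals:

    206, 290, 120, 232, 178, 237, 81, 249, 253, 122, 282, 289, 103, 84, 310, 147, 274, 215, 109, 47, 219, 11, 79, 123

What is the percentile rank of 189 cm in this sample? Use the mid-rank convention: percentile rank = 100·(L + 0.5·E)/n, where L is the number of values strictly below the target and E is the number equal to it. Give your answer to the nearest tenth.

50.0

Sorted: 11, 47, 79, 81, 84, 103, 109, 120, 122, 123, 147, 178, 206, 215, 219, 232, 237, 249, 253, 274, 282, 289, 290, 310.
Count below 189: L = 12; count equal: E = 0; n = 24.
Percentile rank = 100·(12 + 0.5·0)/24 = 100·12/24 = 50.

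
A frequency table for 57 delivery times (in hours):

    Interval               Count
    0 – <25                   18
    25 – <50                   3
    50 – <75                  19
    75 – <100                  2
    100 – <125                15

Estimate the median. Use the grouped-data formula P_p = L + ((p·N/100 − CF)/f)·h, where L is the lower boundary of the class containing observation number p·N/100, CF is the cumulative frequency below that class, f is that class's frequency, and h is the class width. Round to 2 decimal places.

59.87

N = 57; target position k = 50/100 · 57 = 28.5.
Cumulative frequencies: 18, 21, 40, 42, 57.
Observation 28.5 falls in the class 50 – <75.
L = 50, CF = 21, f = 19, h = 25.
P50 = 50 + ((28.5 − 21)/19)·25 = 50 + 9.86842 = 59.8684.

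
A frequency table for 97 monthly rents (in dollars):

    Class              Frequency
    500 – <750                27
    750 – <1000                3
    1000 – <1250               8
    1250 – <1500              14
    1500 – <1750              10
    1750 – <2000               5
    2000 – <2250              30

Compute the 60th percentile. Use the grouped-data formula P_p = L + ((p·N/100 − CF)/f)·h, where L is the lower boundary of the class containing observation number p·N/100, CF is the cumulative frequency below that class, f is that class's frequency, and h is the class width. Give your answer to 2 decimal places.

1655.00

N = 97; target position k = 60/100 · 97 = 58.2.
Cumulative frequencies: 27, 30, 38, 52, 62, 67, 97.
Observation 58.2 falls in the class 1500 – <1750.
L = 1500, CF = 52, f = 10, h = 250.
P60 = 1500 + ((58.2 − 52)/10)·250 = 1500 + 155 = 1655.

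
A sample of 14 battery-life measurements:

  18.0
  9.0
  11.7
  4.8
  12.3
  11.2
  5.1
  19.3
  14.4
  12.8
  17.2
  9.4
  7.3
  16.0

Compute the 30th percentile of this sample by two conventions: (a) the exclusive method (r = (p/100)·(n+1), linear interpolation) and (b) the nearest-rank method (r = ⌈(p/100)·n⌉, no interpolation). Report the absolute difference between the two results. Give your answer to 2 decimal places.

0.20

Sorted: 4.8, 5.1, 7.3, 9.0, 9.4, 11.2, 11.7, 12.3, 12.8, 14.4, 16.0, 17.2, 18.0, 19.3.
n = 14.
(a) r = 4.5; between ranks 4 (9.0) and 5 (9.4): 9.2.
(b) the nearest-rank method: rank 5 → 9.4.
|9.2 − 9.4| = 0.2.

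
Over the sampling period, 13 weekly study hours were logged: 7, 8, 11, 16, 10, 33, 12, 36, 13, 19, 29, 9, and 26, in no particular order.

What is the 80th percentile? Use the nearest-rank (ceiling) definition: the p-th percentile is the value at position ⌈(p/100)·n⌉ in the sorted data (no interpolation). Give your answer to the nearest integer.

29

Sorted: 7, 8, 9, 10, 11, 12, 13, 16, 19, 26, 29, 33, 36.
n = 13.
Position = ⌈80/100 · 13⌉ = ⌈10.4⌉ = 11.
The value at rank 11 is 29.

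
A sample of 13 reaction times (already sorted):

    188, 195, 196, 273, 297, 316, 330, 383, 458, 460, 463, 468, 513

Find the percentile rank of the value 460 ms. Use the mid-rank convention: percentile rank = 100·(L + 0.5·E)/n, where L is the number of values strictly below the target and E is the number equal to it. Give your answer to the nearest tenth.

Count below 460: L = 9; count equal: E = 1; n = 13.
Percentile rank = 100·(9 + 0.5·1)/13 = 100·9.5/13 = 73.08.

73.1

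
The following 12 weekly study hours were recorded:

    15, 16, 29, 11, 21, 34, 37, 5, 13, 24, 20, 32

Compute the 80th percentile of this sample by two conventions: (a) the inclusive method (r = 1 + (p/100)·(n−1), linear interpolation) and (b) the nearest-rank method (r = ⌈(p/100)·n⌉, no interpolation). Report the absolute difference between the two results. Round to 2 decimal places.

Sorted: 5, 11, 13, 15, 16, 20, 21, 24, 29, 32, 34, 37.
n = 12.
(a) r = 9.8; between ranks 9 (29) and 10 (32): 31.4.
(b) the nearest-rank method: rank 10 → 32.
|31.4 − 32| = 0.6.

0.60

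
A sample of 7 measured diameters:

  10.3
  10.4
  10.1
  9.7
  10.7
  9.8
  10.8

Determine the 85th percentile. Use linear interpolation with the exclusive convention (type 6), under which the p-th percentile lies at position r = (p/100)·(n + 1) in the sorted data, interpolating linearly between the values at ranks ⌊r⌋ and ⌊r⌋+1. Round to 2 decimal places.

10.78

Sorted: 9.7, 9.8, 10.1, 10.3, 10.4, 10.7, 10.8.
n = 7.
r = (85/100)·(7 + 1) = 6.8.
Rank 6 is 10.7 and rank 7 is 10.8.
Interpolate: 10.7 + 0.8·(10.8 − 10.7) = 10.7 + 0.8·0.1 = 10.78.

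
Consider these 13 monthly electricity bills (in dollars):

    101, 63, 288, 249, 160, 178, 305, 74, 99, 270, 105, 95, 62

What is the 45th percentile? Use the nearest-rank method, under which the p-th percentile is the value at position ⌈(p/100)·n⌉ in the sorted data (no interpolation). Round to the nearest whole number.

101

Sorted: 62, 63, 74, 95, 99, 101, 105, 160, 178, 249, 270, 288, 305.
n = 13.
Position = ⌈45/100 · 13⌉ = ⌈5.85⌉ = 6.
The value at rank 6 is 101.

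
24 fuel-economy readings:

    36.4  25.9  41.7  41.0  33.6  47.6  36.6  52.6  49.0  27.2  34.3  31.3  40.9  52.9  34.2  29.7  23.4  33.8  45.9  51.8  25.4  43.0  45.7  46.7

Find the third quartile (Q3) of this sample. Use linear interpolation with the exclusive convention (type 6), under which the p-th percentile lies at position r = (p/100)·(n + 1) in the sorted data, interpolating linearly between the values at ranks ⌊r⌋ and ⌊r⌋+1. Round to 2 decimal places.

Sorted: 23.4, 25.4, 25.9, 27.2, 29.7, 31.3, 33.6, 33.8, 34.2, 34.3, 36.4, 36.6, 40.9, 41.0, 41.7, 43.0, 45.7, 45.9, 46.7, 47.6, 49.0, 51.8, 52.6, 52.9.
n = 24.
r = (75/100)·(24 + 1) = 18.75.
Rank 18 is 45.9 and rank 19 is 46.7.
Interpolate: 45.9 + 0.75·(46.7 − 45.9) = 45.9 + 0.75·0.8 = 46.5.

46.50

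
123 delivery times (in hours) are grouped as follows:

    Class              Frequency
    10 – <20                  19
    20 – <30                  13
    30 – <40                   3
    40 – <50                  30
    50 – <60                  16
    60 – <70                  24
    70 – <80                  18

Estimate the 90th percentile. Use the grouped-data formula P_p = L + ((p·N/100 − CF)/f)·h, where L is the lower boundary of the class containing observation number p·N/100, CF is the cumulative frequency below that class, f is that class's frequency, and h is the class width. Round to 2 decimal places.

N = 123; target position k = 90/100 · 123 = 110.7.
Cumulative frequencies: 19, 32, 35, 65, 81, 105, 123.
Observation 110.7 falls in the class 70 – <80.
L = 70, CF = 105, f = 18, h = 10.
P90 = 70 + ((110.7 − 105)/18)·10 = 70 + 3.16667 = 73.1667.

73.17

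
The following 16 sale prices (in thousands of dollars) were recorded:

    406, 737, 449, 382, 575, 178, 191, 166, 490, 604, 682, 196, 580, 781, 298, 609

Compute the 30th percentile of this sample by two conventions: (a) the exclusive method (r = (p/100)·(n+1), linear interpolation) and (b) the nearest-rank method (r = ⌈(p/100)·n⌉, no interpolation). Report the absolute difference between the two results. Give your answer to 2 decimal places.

Sorted: 166, 178, 191, 196, 298, 382, 406, 449, 490, 575, 580, 604, 609, 682, 737, 781.
n = 16.
(a) r = 5.1; between ranks 5 (298) and 6 (382): 306.4.
(b) the nearest-rank method: rank 5 → 298.
|306.4 − 298| = 8.4.

8.40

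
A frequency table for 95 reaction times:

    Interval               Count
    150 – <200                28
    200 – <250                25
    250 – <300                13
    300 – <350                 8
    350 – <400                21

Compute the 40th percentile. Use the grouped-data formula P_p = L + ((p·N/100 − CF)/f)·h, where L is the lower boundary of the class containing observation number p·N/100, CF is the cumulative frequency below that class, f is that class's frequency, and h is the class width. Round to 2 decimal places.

N = 95; target position k = 40/100 · 95 = 38.
Cumulative frequencies: 28, 53, 66, 74, 95.
Observation 38 falls in the class 200 – <250.
L = 200, CF = 28, f = 25, h = 50.
P40 = 200 + ((38 − 28)/25)·50 = 200 + 20 = 220.

220.00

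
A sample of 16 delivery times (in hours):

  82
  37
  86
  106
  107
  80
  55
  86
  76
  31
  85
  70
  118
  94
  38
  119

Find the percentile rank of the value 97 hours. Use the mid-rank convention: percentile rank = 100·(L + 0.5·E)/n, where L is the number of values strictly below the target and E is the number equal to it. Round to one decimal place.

Sorted: 31, 37, 38, 55, 70, 76, 80, 82, 85, 86, 86, 94, 106, 107, 118, 119.
Count below 97: L = 12; count equal: E = 0; n = 16.
Percentile rank = 100·(12 + 0.5·0)/16 = 100·12/16 = 75.

75.0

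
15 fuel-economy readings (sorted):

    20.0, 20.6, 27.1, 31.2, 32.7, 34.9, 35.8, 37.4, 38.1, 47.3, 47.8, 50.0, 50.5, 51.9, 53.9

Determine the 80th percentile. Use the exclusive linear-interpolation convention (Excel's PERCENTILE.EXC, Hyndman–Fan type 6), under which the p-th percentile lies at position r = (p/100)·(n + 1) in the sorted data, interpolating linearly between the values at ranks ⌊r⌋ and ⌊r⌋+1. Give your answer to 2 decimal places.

50.40

n = 15.
r = (80/100)·(15 + 1) = 12.8.
Rank 12 is 50.0 and rank 13 is 50.5.
Interpolate: 50.0 + 0.8·(50.5 − 50.0) = 50.0 + 0.8·0.5 = 50.4.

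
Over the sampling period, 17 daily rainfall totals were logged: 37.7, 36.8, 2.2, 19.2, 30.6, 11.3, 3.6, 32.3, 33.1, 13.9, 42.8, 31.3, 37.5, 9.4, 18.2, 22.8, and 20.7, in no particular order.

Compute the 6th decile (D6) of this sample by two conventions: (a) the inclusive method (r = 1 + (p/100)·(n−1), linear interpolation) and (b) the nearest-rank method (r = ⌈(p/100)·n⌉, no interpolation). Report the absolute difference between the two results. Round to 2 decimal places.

Sorted: 2.2, 3.6, 9.4, 11.3, 13.9, 18.2, 19.2, 20.7, 22.8, 30.6, 31.3, 32.3, 33.1, 36.8, 37.5, 37.7, 42.8.
n = 17.
(a) r = 10.6; between ranks 10 (30.6) and 11 (31.3): 31.02.
(b) the nearest-rank method: rank 11 → 31.3.
|31.02 − 31.3| = 0.28.

0.28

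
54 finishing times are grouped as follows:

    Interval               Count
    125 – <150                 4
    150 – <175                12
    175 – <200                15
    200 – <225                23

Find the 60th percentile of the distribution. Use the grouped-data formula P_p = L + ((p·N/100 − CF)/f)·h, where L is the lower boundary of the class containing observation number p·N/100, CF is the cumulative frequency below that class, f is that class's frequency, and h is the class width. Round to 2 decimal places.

201.52

N = 54; target position k = 60/100 · 54 = 32.4.
Cumulative frequencies: 4, 16, 31, 54.
Observation 32.4 falls in the class 200 – <225.
L = 200, CF = 31, f = 23, h = 25.
P60 = 200 + ((32.4 − 31)/23)·25 = 200 + 1.52174 = 201.522.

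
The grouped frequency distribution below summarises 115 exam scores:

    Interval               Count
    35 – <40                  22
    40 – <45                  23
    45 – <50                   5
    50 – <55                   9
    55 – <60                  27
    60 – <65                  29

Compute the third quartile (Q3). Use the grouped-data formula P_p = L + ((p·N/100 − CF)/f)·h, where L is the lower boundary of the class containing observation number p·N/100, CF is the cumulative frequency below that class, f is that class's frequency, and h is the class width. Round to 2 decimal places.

N = 115; target position k = 75/100 · 115 = 86.25.
Cumulative frequencies: 22, 45, 50, 59, 86, 115.
Observation 86.25 falls in the class 60 – <65.
L = 60, CF = 86, f = 29, h = 5.
P75 = 60 + ((86.25 − 86)/29)·5 = 60 + 0.0431034 = 60.0431.

60.04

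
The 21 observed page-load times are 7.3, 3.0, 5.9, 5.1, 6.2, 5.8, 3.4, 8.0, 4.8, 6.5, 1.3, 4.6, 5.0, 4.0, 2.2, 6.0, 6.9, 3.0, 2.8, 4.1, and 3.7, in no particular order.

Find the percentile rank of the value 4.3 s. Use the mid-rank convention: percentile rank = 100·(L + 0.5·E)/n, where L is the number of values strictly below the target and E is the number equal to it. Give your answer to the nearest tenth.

Sorted: 1.3, 2.2, 2.8, 3.0, 3.0, 3.4, 3.7, 4.0, 4.1, 4.6, 4.8, 5.0, 5.1, 5.8, 5.9, 6.0, 6.2, 6.5, 6.9, 7.3, 8.0.
Count below 4.3: L = 9; count equal: E = 0; n = 21.
Percentile rank = 100·(9 + 0.5·0)/21 = 100·9/21 = 42.86.

42.9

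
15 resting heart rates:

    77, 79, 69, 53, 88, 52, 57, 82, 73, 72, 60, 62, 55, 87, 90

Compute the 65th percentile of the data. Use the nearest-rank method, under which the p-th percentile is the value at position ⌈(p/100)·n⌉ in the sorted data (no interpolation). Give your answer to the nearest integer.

77

Sorted: 52, 53, 55, 57, 60, 62, 69, 72, 73, 77, 79, 82, 87, 88, 90.
n = 15.
Position = ⌈65/100 · 15⌉ = ⌈9.75⌉ = 10.
The value at rank 10 is 77.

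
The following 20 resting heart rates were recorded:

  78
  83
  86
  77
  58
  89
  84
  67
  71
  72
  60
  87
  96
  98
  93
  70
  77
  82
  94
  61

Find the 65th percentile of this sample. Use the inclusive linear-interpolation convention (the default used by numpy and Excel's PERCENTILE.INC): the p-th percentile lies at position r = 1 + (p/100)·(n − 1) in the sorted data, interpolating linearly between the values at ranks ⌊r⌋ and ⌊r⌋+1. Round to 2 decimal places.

Sorted: 58, 60, 61, 67, 70, 71, 72, 77, 77, 78, 82, 83, 84, 86, 87, 89, 93, 94, 96, 98.
n = 20.
r = 1 + (65/100)·(20 − 1) = 1 + 12.35 = 13.35.
Rank 13 is 84 and rank 14 is 86.
Interpolate: 84 + 0.35·(86 − 84) = 84 + 0.35·2 = 84.7.

84.70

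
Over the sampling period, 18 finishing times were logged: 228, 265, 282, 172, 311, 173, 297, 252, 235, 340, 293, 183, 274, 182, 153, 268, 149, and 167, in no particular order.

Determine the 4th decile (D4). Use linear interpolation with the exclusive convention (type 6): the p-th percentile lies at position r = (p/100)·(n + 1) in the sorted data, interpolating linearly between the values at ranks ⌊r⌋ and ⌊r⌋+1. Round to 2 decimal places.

210.00

Sorted: 149, 153, 167, 172, 173, 182, 183, 228, 235, 252, 265, 268, 274, 282, 293, 297, 311, 340.
n = 18.
r = (40/100)·(18 + 1) = 7.6.
Rank 7 is 183 and rank 8 is 228.
Interpolate: 183 + 0.6·(228 − 183) = 183 + 0.6·45 = 210.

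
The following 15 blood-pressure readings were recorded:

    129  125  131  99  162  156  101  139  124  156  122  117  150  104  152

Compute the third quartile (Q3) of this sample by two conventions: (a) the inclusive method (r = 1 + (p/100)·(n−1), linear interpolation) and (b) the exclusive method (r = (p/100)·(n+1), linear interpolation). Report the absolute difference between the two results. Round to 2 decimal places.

Sorted: 99, 101, 104, 117, 122, 124, 125, 129, 131, 139, 150, 152, 156, 156, 162.
n = 15.
(a) r = 11.5; between ranks 11 (150) and 12 (152): 151.
(b) r = 12 → value at rank 12 = 152.
|151 − 152| = 1.

1.00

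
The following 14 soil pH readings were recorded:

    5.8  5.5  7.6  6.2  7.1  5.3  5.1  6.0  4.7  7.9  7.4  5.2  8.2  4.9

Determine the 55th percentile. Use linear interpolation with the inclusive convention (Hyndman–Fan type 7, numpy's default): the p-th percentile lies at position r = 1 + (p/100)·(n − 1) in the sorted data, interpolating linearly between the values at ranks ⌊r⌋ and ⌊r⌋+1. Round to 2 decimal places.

Sorted: 4.7, 4.9, 5.1, 5.2, 5.3, 5.5, 5.8, 6.0, 6.2, 7.1, 7.4, 7.6, 7.9, 8.2.
n = 14.
r = 1 + (55/100)·(14 − 1) = 1 + 7.15 = 8.15.
Rank 8 is 6.0 and rank 9 is 6.2.
Interpolate: 6.0 + 0.15·(6.2 − 6.0) = 6.0 + 0.15·0.2 = 6.03.

6.03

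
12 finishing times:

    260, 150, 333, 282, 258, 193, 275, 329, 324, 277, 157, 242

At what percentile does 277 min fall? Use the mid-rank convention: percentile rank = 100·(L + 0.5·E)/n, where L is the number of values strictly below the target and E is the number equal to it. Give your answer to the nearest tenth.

Sorted: 150, 157, 193, 242, 258, 260, 275, 277, 282, 324, 329, 333.
Count below 277: L = 7; count equal: E = 1; n = 12.
Percentile rank = 100·(7 + 0.5·1)/12 = 100·7.5/12 = 62.5.

62.5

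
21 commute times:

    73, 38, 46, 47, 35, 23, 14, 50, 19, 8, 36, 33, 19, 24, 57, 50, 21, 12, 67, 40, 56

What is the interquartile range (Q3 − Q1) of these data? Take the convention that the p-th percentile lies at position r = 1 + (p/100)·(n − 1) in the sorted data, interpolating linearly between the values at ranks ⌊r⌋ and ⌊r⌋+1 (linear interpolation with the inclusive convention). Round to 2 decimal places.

Sorted: 8, 12, 14, 19, 19, 21, 23, 24, 33, 35, 36, 38, 40, 46, 47, 50, 50, 56, 57, 67, 73.
n = 21.
P25: r = 6 (integer) → 21.
P75: r = 16 (integer) → 50.
Difference: 50 − 21 = 29.

29.00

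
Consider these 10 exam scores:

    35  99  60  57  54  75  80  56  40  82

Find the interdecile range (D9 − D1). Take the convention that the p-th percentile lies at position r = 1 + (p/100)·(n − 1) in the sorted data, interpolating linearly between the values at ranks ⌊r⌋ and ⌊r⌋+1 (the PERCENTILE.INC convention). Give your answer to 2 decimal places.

44.20

Sorted: 35, 40, 54, 56, 57, 60, 75, 80, 82, 99.
n = 10.
P10: r = 1.9; ranks 1–2 are 35, 40; interpolating gives 39.5.
P90: r = 9.1; ranks 9–10 are 82, 99; interpolating gives 83.7.
Difference: 83.7 − 39.5 = 44.2.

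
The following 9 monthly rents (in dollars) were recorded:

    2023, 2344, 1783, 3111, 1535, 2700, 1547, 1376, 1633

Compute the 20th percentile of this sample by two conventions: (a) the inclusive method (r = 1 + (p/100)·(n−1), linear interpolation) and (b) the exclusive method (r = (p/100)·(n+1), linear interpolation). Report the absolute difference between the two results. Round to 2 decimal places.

7.20

Sorted: 1376, 1535, 1547, 1633, 1783, 2023, 2344, 2700, 3111.
n = 9.
(a) r = 2.6; between ranks 2 (1535) and 3 (1547): 1542.2.
(b) r = 2 → value at rank 2 = 1535.
|1542.2 − 1535| = 7.2.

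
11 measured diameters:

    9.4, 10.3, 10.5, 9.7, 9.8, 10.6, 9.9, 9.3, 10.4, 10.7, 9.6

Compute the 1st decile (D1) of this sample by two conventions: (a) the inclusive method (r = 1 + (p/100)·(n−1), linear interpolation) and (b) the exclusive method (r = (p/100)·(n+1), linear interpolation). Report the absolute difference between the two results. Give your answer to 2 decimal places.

0.08

Sorted: 9.3, 9.4, 9.6, 9.7, 9.8, 9.9, 10.3, 10.4, 10.5, 10.6, 10.7.
n = 11.
(a) r = 2 → value at rank 2 = 9.4.
(b) r = 1.2; between ranks 1 (9.3) and 2 (9.4): 9.32.
|9.4 − 9.32| = 0.08.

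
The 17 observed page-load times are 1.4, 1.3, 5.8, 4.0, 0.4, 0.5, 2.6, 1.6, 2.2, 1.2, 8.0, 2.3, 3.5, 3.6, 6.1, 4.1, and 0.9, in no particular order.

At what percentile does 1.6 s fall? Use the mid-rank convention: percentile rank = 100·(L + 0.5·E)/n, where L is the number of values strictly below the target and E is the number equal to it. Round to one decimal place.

38.2

Sorted: 0.4, 0.5, 0.9, 1.2, 1.3, 1.4, 1.6, 2.2, 2.3, 2.6, 3.5, 3.6, 4.0, 4.1, 5.8, 6.1, 8.0.
Count below 1.6: L = 6; count equal: E = 1; n = 17.
Percentile rank = 100·(6 + 0.5·1)/17 = 100·6.5/17 = 38.24.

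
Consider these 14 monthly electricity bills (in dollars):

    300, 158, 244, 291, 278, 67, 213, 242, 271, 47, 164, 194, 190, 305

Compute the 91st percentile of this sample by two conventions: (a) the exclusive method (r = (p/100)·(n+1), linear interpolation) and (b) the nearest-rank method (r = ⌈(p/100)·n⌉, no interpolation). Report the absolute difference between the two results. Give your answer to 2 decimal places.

3.25

Sorted: 47, 67, 158, 164, 190, 194, 213, 242, 244, 271, 278, 291, 300, 305.
n = 14.
(a) r = 13.65; between ranks 13 (300) and 14 (305): 303.25.
(b) the nearest-rank method: rank 13 → 300.
|303.25 − 300| = 3.25.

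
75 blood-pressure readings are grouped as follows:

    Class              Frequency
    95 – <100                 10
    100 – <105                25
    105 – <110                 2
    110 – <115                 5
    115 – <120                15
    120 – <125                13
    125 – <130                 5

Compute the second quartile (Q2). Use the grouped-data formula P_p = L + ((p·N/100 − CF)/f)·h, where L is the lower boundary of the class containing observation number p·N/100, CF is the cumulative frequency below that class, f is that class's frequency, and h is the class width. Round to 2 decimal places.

110.50

N = 75; target position k = 50/100 · 75 = 37.5.
Cumulative frequencies: 10, 35, 37, 42, 57, 70, 75.
Observation 37.5 falls in the class 110 – <115.
L = 110, CF = 37, f = 5, h = 5.
P50 = 110 + ((37.5 − 37)/5)·5 = 110 + 0.5 = 110.5.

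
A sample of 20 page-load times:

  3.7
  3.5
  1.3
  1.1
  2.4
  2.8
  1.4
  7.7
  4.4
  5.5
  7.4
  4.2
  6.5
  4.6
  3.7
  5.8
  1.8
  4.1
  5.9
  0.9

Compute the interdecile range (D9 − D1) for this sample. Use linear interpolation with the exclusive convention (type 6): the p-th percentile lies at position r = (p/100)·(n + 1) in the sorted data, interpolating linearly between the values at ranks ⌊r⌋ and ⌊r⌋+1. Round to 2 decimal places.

6.19

Sorted: 0.9, 1.1, 1.3, 1.4, 1.8, 2.4, 2.8, 3.5, 3.7, 3.7, 4.1, 4.2, 4.4, 4.6, 5.5, 5.8, 5.9, 6.5, 7.4, 7.7.
n = 20.
P10: r = 2.1; ranks 2–3 are 1.1, 1.3; interpolating gives 1.12.
P90: r = 18.9; ranks 18–19 are 6.5, 7.4; interpolating gives 7.31.
Difference: 7.31 − 1.12 = 6.19.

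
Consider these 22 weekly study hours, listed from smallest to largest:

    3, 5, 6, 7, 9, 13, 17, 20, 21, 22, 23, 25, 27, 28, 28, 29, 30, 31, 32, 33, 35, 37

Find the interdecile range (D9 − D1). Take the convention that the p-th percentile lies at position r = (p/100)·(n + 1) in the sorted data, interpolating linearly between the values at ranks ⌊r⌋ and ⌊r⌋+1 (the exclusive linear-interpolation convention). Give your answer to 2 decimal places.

n = 22.
P10: r = 2.3; ranks 2–3 are 5, 6; interpolating gives 5.3.
P90: r = 20.7; ranks 20–21 are 33, 35; interpolating gives 34.4.
Difference: 34.4 − 5.3 = 29.1.

29.10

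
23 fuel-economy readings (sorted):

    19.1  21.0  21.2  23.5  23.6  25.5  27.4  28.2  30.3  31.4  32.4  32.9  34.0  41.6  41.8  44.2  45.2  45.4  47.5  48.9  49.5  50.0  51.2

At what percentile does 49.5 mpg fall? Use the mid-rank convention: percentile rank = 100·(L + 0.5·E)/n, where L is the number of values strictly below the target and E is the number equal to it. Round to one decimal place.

Count below 49.5: L = 20; count equal: E = 1; n = 23.
Percentile rank = 100·(20 + 0.5·1)/23 = 100·20.5/23 = 89.13.

89.1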